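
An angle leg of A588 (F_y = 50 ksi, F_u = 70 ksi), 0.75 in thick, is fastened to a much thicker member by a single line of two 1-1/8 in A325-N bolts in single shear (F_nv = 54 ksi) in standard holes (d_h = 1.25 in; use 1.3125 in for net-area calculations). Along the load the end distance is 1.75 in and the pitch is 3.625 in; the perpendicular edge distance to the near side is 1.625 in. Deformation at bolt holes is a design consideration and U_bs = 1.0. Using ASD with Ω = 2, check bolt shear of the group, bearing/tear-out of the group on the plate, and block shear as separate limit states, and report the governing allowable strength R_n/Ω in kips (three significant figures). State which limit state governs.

Bolt shear: A_b = π·1.125²/4 = 0.994 in²; R_n = 54 × 0.994 × 2 × 1 = 107.4 kips → 107.4 / 2 = 53.7 kips.
Bearing: edge l_c = 1.125, r_n = 70.88 kips; interior l_c = 2.375, r_n = 141.8 kips; R_n = 70.88 + 1·141.8 = 212.6 kips → 106 kips.
Block shear: A_gv = 4.031, A_nv = 2.555, A_nt = 0.7266 in²; R_n = min(0.6F_uA_nv, 0.6F_yA_gv) + U_bs·F_u·A_nt = 158.2 kips → 79.1 kips.
Bolt shear governs: 53.7 kips.

53.7 kips (bolt shear governs)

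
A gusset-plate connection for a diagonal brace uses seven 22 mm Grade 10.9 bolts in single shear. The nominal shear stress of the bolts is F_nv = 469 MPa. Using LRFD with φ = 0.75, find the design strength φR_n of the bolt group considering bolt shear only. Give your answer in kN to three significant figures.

A_b = π × 22² / 4 = 380.1 mm².
R_n = F_nv · A_b · n · n_s = 469 × 380.1 × 7 × 1 / 1000 = 1248 kN.
Design strength φR_n = 0.75 × 1248 = 936 kN.

936 kN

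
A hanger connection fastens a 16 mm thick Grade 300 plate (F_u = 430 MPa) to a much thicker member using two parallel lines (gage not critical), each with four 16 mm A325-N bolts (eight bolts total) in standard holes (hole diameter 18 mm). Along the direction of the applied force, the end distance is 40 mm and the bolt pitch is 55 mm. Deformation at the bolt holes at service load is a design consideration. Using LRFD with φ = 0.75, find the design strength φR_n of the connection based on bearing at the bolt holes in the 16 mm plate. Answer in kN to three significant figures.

Per bolt r_n = 1.2 l_c t F_u ≤ 2.4 d t F_u; upper limit = 2.4 × 16 × 16 × 430 / 1000 = 264.2 kN.
Edge bolt: l_c = 40 − 18/2 = 31 mm → 1.2 × 31 × 16 × 430 / 1000 = 255.9 → r_n = 255.9 kN.
Interior bolts: l_c = 55 − 18 = 37 mm → 1.2 × 37 × 16 × 430 / 1000 = 305.5 → r_n = 264.2 kN.
R_n = 2 × 255.9 + 6 × 264.2 = 2097 kN.
Design strength φR_n = 0.75 × 2097 = 1570 kN.

1570 kN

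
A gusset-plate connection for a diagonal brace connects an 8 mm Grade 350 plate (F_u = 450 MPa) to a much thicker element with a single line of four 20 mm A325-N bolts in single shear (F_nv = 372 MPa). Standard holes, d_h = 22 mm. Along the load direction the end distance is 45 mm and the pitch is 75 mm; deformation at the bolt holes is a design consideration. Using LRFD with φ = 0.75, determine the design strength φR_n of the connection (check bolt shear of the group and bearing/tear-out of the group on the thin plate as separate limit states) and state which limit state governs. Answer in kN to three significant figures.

Bolt shear: A_b = π·20²/4 = 314.2 mm²; R_n = 372 × 314.2 × 4 × 1 / 1000 = 467.5 kN → 0.75 × 467.5 = 351 kN.
Bearing (1.2 l_c t F_u ≤ 2.4 d t F_u): upper limit = 2.4·20·8·450 / 1000 = 172.8 kN.
  Edge l_c = 45 − 22/2 = 34 → r_n = 146.9 kN; interior l_c = 75 − 22 = 53 → r_n = 172.8 kN.
  R_n,bearing = 1·146.9 + 3·172.8 = 665.3 kN → 0.75 × 665.3 = 499 kN.
Bolt shear governs: 351 kN.

351 kN (bolt shear governs)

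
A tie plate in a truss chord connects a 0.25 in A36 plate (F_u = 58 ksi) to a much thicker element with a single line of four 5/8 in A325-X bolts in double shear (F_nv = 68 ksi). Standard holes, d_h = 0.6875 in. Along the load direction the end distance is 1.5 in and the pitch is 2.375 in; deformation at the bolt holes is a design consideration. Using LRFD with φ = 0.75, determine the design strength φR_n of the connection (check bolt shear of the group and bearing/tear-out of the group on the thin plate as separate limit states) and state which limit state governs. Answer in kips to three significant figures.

64 kips (bearing governs)

Bolt shear: A_b = π·0.625²/4 = 0.3068 in²; R_n = 68 × 0.3068 × 4 × 2 = 166.9 kips → 0.75 × 166.9 = 125 kips.
Bearing (1.2 l_c t F_u ≤ 2.4 d t F_u): upper limit = 2.4·0.625·0.25·58 = 21.75 kips.
  Edge l_c = 1.5 − 0.6875/2 = 1.156 → r_n = 20.12 kips; interior l_c = 2.375 − 0.6875 = 1.688 → r_n = 21.75 kips.
  R_n,bearing = 1·20.12 + 3·21.75 = 85.37 kips → 0.75 × 85.37 = 64 kips.
Bearing governs: 64 kips.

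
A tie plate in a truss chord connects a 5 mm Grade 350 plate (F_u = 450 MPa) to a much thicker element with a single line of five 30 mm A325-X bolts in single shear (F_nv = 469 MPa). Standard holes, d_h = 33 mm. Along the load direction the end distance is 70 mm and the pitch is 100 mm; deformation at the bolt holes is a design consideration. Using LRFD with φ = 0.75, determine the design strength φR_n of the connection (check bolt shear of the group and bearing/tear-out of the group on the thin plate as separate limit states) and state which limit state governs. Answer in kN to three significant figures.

594 kN (bearing governs)

Bolt shear: A_b = π·30²/4 = 706.9 mm²; R_n = 469 × 706.9 × 5 × 1 / 1000 = 1658 kN → 0.75 × 1658 = 1240 kN.
Bearing (1.2 l_c t F_u ≤ 2.4 d t F_u): upper limit = 2.4·30·5·450 / 1000 = 162 kN.
  Edge l_c = 70 − 33/2 = 53.5 → r_n = 144.5 kN; interior l_c = 100 − 33 = 67 → r_n = 162 kN.
  R_n,bearing = 1·144.5 + 4·162 = 792.5 kN → 0.75 × 792.5 = 594 kN.
Bearing governs: 594 kN.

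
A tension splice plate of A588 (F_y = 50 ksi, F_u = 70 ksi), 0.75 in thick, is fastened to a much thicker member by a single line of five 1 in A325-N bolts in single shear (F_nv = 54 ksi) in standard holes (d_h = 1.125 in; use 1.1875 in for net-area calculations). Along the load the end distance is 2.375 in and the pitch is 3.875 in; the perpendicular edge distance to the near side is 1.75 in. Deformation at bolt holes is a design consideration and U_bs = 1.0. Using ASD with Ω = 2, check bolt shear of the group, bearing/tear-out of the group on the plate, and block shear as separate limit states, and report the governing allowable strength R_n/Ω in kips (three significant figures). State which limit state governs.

106 kips (bolt shear governs)

Bolt shear: A_b = π·1²/4 = 0.7854 in²; R_n = 54 × 0.7854 × 5 × 1 = 212.1 kips → 212.1 / 2 = 106 kips.
Bearing: edge l_c = 1.812, r_n = 114.2 kips; interior l_c = 2.75, r_n = 126 kips; R_n = 114.2 + 4·126 = 618.2 kips → 309 kips.
Block shear: A_gv = 13.41, A_nv = 9.398, A_nt = 0.8672 in²; R_n = min(0.6F_uA_nv, 0.6F_yA_gv) + U_bs·F_u·A_nt = 455.4 kips → 228 kips.
Bolt shear governs: 106 kips.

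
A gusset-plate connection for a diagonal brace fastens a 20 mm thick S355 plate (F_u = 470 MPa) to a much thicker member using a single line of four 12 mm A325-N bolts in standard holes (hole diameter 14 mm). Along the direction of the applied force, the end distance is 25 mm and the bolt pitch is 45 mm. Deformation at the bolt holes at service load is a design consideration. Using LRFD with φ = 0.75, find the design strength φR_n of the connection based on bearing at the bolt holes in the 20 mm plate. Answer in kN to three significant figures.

761 kN

Per bolt r_n = 1.2 l_c t F_u ≤ 2.4 d t F_u; upper limit = 2.4 × 12 × 20 × 470 / 1000 = 270.7 kN.
Edge bolt: l_c = 25 − 14/2 = 18 mm → 1.2 × 18 × 20 × 470 / 1000 = 203 → r_n = 203 kN.
Interior bolts: l_c = 45 − 14 = 31 mm → 1.2 × 31 × 20 × 470 / 1000 = 349.7 → r_n = 270.7 kN.
R_n = 1 × 203 + 3 × 270.7 = 1015 kN.
Design strength φR_n = 0.75 × 1015 = 761 kN.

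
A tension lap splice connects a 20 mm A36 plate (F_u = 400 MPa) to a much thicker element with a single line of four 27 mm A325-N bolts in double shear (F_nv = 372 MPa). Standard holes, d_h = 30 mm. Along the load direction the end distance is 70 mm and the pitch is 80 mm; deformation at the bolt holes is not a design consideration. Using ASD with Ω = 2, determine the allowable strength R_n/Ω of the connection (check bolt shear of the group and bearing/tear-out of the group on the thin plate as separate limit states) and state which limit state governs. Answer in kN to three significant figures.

Bolt shear: A_b = π·27²/4 = 572.6 mm²; R_n = 372 × 572.6 × 4 × 2 / 1000 = 1704 kN → 1704 / 2 = 852 kN.
Bearing (1.5 l_c t F_u ≤ 3.0 d t F_u): upper limit = 3.0·27·20·400 / 1000 = 648 kN.
  Edge l_c = 70 − 30/2 = 55 → r_n = 648 kN; interior l_c = 80 − 30 = 50 → r_n = 600 kN.
  R_n,bearing = 1·648 + 3·600 = 2448 kN → 2448 / 2 = 1220 kN.
Bolt shear governs: 852 kN.

852 kN (bolt shear governs)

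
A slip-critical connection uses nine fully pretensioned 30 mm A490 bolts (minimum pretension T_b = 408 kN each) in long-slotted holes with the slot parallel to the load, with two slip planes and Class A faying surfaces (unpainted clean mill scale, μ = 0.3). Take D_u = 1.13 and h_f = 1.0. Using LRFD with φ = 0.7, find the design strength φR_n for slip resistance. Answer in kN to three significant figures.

R_n = μ · D_u · h_f · T_b · n_s · n_b = 0.3 × 1.13 × 1.0 × 408 × 2 × 9 = 2490 kN.
Design strength φR_n = 0.7 × 2490 = 1740 kN.

1740 kN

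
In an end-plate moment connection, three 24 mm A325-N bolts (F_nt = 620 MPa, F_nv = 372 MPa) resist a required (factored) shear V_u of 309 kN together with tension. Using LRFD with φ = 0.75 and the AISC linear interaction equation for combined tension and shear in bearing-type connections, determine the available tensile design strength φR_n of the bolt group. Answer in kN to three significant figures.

305 kN

A_b = π·24²/4 = 452.4 mm²; f_rv = 309 × 1000 / (3 × 452.4) = 227.7 MPa.
F'_nt = 1.3 F_nt − (F_nt / φF_nv) f_rv = 1.3·620 − (620/(0.75·372))·227.7 = 300 MPa, capped at F_nt → F'_nt = 300 MPa.
R_n = F'_nt · A_b · n = 300 × 452.4 × 3 / 1000 = 407.2 kN.
Design strength φR_n = 0.75 × 407.2 = 305 kN.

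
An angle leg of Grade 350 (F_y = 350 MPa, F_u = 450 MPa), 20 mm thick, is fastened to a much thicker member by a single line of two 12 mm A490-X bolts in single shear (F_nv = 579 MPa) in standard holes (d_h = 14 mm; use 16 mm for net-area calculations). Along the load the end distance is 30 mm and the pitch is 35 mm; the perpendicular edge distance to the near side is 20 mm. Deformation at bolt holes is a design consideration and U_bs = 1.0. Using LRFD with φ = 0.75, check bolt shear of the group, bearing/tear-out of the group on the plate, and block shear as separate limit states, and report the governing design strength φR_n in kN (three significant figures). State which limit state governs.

Bolt shear: A_b = π·12²/4 = 113.1 mm²; R_n = 579 × 113.1 × 2 × 1 / 1000 = 131 kN → 0.75 × 131 = 98.2 kN.
Bearing: edge l_c = 23, r_n = 248.4 kN; interior l_c = 21, r_n = 226.8 kN; R_n = 248.4 + 1·226.8 = 475.2 kN → 356 kN.
Block shear: A_gv = 1300, A_nv = 820, A_nt = 240 mm²; R_n = min(0.6F_uA_nv, 0.6F_yA_gv) + U_bs·F_u·A_nt = 329.4 kN → 247 kN.
Bolt shear governs: 98.2 kN.

98.2 kN (bolt shear governs)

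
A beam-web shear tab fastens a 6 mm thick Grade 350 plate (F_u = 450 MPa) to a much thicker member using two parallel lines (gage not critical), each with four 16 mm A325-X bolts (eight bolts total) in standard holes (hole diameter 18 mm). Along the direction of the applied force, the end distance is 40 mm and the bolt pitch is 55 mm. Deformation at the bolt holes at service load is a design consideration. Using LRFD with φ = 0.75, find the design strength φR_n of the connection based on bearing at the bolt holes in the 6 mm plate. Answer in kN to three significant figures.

Per bolt r_n = 1.2 l_c t F_u ≤ 2.4 d t F_u; upper limit = 2.4 × 16 × 6 × 450 / 1000 = 103.7 kN.
Edge bolt: l_c = 40 − 18/2 = 31 mm → 1.2 × 31 × 6 × 450 / 1000 = 100.4 → r_n = 100.4 kN.
Interior bolts: l_c = 55 − 18 = 37 mm → 1.2 × 37 × 6 × 450 / 1000 = 119.9 → r_n = 103.7 kN.
R_n = 2 × 100.4 + 6 × 103.7 = 823 kN.
Design strength φR_n = 0.75 × 823 = 617 kN.

617 kN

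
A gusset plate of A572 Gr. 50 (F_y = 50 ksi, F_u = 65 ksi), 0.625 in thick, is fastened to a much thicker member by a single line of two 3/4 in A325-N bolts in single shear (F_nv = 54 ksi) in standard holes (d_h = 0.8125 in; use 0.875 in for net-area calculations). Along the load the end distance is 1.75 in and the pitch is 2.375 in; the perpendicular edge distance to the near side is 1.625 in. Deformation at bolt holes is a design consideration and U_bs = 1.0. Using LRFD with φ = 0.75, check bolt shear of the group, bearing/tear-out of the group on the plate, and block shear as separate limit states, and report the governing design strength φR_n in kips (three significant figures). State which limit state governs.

35.8 kips (bolt shear governs)

Bolt shear: A_b = π·0.75²/4 = 0.4418 in²; R_n = 54 × 0.4418 × 2 × 1 = 47.71 kips → 0.75 × 47.71 = 35.8 kips.
Bearing: edge l_c = 1.344, r_n = 65.51 kips; interior l_c = 1.562, r_n = 73.12 kips; R_n = 65.51 + 1·73.12 = 138.6 kips → 104 kips.
Block shear: A_gv = 2.578, A_nv = 1.758, A_nt = 0.7422 in²; R_n = min(0.6F_uA_nv, 0.6F_yA_gv) + U_bs·F_u·A_nt = 116.8 kips → 87.6 kips.
Bolt shear governs: 35.8 kips.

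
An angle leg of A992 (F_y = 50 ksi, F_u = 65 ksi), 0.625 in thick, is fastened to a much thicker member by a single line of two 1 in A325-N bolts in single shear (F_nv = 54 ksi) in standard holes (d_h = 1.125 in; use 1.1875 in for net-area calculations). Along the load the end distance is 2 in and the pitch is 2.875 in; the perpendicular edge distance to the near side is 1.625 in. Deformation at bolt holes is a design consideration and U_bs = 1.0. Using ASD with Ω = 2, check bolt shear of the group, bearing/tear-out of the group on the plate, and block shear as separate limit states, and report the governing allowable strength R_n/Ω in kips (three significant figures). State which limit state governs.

Bolt shear: A_b = π·1²/4 = 0.7854 in²; R_n = 54 × 0.7854 × 2 × 1 = 84.82 kips → 84.82 / 2 = 42.4 kips.
Bearing: edge l_c = 1.438, r_n = 70.08 kips; interior l_c = 1.75, r_n = 85.31 kips; R_n = 70.08 + 1·85.31 = 155.4 kips → 77.7 kips.
Block shear: A_gv = 3.047, A_nv = 1.934, A_nt = 0.6445 in²; R_n = min(0.6F_uA_nv, 0.6F_yA_gv) + U_bs·F_u·A_nt = 117.3 kips → 58.7 kips.
Bolt shear governs: 42.4 kips.

42.4 kips (bolt shear governs)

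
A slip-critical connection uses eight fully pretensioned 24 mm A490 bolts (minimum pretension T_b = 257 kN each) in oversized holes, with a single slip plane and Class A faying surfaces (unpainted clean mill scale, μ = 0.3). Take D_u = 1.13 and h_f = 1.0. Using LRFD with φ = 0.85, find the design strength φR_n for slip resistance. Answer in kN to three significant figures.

592 kN

R_n = μ · D_u · h_f · T_b · n_s · n_b = 0.3 × 1.13 × 1.0 × 257 × 1 × 8 = 697 kN.
Design strength φR_n = 0.85 × 697 = 592 kN.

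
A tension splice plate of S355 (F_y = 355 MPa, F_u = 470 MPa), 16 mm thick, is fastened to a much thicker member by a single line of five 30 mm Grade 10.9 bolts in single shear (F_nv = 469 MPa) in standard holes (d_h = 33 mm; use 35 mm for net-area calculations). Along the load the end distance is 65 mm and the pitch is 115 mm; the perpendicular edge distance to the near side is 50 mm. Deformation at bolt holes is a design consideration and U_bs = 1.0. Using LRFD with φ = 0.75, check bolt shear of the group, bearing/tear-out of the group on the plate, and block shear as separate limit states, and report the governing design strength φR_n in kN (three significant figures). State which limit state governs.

1240 kN (bolt shear governs)

Bolt shear: A_b = π·30²/4 = 706.9 mm²; R_n = 469 × 706.9 × 5 × 1 / 1000 = 1658 kN → 0.75 × 1658 = 1240 kN.
Bearing: edge l_c = 48.5, r_n = 437.7 kN; interior l_c = 82, r_n = 541.4 kN; R_n = 437.7 + 4·541.4 = 2603 kN → 1950 kN.
Block shear: A_gv = 8400, A_nv = 5880, A_nt = 520 mm²; R_n = min(0.6F_uA_nv, 0.6F_yA_gv) + U_bs·F_u·A_nt = 1903 kN → 1430 kN.
Bolt shear governs: 1240 kN.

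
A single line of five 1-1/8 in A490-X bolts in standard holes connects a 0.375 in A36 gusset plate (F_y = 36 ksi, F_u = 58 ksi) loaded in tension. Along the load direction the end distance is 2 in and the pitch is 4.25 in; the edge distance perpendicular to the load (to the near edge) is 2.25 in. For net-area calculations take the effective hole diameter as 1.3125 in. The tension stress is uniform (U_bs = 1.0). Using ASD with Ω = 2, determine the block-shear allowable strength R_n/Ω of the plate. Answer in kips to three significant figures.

Shear plane L_v = 2 + 4·4.25 = 19 in; A_gv = 19 × 0.375 = 7.125 in².
A_nv = (19 − 4.5·1.3125) × 0.375 = 4.91 in².
A_nt = (2.25 − 0.5·1.3125) × 0.375 = 0.5977 in².
0.6 F_u A_nv = 170.9 kips; 0.6 F_y A_gv = 153.9 kips → shear yielding governs the shear term.
R_n = 153.9 + 1.0 × 58 × 0.5977 = 188.6 kips.
Allowable strength R_n/Ω = 188.6 / 2 = 94.3 kips.

94.3 kips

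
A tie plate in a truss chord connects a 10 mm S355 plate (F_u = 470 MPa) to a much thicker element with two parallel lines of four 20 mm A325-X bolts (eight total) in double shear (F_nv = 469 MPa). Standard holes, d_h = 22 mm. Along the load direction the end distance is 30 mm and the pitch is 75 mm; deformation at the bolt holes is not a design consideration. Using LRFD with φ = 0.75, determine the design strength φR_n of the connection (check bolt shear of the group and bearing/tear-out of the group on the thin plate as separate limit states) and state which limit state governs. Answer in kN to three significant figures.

1470 kN (bearing governs)

Bolt shear: A_b = π·20²/4 = 314.2 mm²; R_n = 469 × 314.2 × 8 × 2 / 1000 = 2357 kN → 0.75 × 2357 = 1770 kN.
Bearing (1.5 l_c t F_u ≤ 3.0 d t F_u): upper limit = 3.0·20·10·470 / 1000 = 282 kN.
  Edge l_c = 30 − 22/2 = 19 → r_n = 133.9 kN; interior l_c = 75 − 22 = 53 → r_n = 282 kN.
  R_n,bearing = 2·133.9 + 6·282 = 1960 kN → 0.75 × 1960 = 1470 kN.
Bearing governs: 1470 kN.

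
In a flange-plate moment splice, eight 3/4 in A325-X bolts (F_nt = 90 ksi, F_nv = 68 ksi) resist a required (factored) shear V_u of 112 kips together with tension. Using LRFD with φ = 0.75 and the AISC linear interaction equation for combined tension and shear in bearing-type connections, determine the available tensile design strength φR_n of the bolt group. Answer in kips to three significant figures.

A_b = π·0.75²/4 = 0.4418 in²; f_rv = 112 / (8 × 0.4418) = 31.69 ksi.
F'_nt = 1.3 F_nt − (F_nt / φF_nv) f_rv = 1.3·90 − (90/(0.75·68))·31.69 = 61.08 ksi, capped at F_nt → F'_nt = 61.08 ksi.
R_n = F'_nt · A_b · n = 61.08 × 0.4418 × 8 = 215.9 kips.
Design strength φR_n = 0.75 × 215.9 = 162 kips.

162 kips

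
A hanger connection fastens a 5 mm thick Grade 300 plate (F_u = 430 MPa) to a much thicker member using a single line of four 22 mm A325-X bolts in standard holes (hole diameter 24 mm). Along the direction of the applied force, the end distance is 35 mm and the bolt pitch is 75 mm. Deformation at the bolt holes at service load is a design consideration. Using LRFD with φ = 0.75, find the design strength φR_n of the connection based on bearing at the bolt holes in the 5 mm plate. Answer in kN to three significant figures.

300 kN

Per bolt r_n = 1.2 l_c t F_u ≤ 2.4 d t F_u; upper limit = 2.4 × 22 × 5 × 430 / 1000 = 113.5 kN.
Edge bolt: l_c = 35 − 24/2 = 23 mm → 1.2 × 23 × 5 × 430 / 1000 = 59.34 → r_n = 59.34 kN.
Interior bolts: l_c = 75 − 24 = 51 mm → 1.2 × 51 × 5 × 430 / 1000 = 131.6 → r_n = 113.5 kN.
R_n = 1 × 59.34 + 3 × 113.5 = 399.9 kN.
Design strength φR_n = 0.75 × 399.9 = 300 kN.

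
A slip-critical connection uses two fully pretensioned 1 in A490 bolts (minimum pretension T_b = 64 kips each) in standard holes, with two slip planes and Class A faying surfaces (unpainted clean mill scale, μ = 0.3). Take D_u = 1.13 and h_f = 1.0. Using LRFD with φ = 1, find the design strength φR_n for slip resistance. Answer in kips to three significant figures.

R_n = μ · D_u · h_f · T_b · n_s · n_b = 0.3 × 1.13 × 1.0 × 64 × 2 × 2 = 86.78 kips.
Design strength φR_n = 1 × 86.78 = 86.8 kips.

86.8 kips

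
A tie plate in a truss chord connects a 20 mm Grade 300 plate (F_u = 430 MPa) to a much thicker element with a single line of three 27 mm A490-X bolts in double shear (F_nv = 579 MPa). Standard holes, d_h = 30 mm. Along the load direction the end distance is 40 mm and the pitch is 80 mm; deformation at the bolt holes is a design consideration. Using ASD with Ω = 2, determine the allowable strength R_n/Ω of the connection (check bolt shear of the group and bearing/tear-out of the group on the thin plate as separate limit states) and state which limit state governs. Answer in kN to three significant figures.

Bolt shear: A_b = π·27²/4 = 572.6 mm²; R_n = 579 × 572.6 × 3 × 2 / 1000 = 1989 kN → 1989 / 2 = 995 kN.
Bearing (1.2 l_c t F_u ≤ 2.4 d t F_u): upper limit = 2.4·27·20·430 / 1000 = 557.3 kN.
  Edge l_c = 40 − 30/2 = 25 → r_n = 258 kN; interior l_c = 80 − 30 = 50 → r_n = 516 kN.
  R_n,bearing = 1·258 + 2·516 = 1290 kN → 1290 / 2 = 645 kN.
Bearing governs: 645 kN.

645 kN (bearing governs)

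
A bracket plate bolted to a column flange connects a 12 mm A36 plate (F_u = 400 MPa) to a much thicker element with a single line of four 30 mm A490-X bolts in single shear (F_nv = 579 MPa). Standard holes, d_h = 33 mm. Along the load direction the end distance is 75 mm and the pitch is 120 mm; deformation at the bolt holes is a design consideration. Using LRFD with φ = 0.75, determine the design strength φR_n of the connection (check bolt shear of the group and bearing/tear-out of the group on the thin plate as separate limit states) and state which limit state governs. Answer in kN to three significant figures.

Bolt shear: A_b = π·30²/4 = 706.9 mm²; R_n = 579 × 706.9 × 4 × 1 / 1000 = 1637 kN → 0.75 × 1637 = 1230 kN.
Bearing (1.2 l_c t F_u ≤ 2.4 d t F_u): upper limit = 2.4·30·12·400 / 1000 = 345.6 kN.
  Edge l_c = 75 − 33/2 = 58.5 → r_n = 337 kN; interior l_c = 120 − 33 = 87 → r_n = 345.6 kN.
  R_n,bearing = 1·337 + 3·345.6 = 1374 kN → 0.75 × 1374 = 1030 kN.
Bearing governs: 1030 kN.

1030 kN (bearing governs)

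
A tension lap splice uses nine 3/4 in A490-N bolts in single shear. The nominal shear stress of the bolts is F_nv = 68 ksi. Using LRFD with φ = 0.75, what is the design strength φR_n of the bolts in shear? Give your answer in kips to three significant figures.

203 kips

A_b = π × 0.75² / 4 = 0.4418 in².
R_n = F_nv · A_b · n · n_s = 68 × 0.4418 × 9 × 1 = 270.4 kips.
Design strength φR_n = 0.75 × 270.4 = 203 kips.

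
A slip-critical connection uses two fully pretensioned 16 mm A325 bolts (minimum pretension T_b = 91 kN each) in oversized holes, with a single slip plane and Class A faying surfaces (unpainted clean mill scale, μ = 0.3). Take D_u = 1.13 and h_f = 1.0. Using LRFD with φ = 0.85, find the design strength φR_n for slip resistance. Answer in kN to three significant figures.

R_n = μ · D_u · h_f · T_b · n_s · n_b = 0.3 × 1.13 × 1.0 × 91 × 1 × 2 = 61.7 kN.
Design strength φR_n = 0.85 × 61.7 = 52.4 kN.

52.4 kN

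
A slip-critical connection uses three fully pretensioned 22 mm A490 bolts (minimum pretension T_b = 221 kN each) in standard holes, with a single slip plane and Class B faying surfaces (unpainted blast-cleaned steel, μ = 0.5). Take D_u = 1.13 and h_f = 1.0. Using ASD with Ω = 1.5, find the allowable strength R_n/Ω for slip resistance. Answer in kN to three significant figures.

R_n = μ · D_u · h_f · T_b · n_s · n_b = 0.5 × 1.13 × 1.0 × 221 × 1 × 3 = 374.6 kN.
Allowable strength R_n/Ω = 374.6 / 1.5 = 250 kN.

250 kN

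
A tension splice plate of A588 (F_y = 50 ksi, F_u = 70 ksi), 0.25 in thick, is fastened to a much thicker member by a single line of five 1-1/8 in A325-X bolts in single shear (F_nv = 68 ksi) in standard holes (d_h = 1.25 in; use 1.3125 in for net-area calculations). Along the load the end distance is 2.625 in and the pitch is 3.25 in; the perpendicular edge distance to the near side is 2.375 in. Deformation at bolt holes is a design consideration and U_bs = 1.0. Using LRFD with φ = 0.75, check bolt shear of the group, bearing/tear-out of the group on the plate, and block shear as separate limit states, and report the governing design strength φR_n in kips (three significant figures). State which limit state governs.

99.1 kips (block shear governs)

Bolt shear: A_b = π·1.125²/4 = 0.994 in²; R_n = 68 × 0.994 × 5 × 1 = 338 kips → 0.75 × 338 = 253 kips.
Bearing: edge l_c = 2, r_n = 42 kips; interior l_c = 2, r_n = 42 kips; R_n = 42 + 4·42 = 210 kips → 158 kips.
Block shear: A_gv = 3.906, A_nv = 2.43, A_nt = 0.4297 in²; R_n = min(0.6F_uA_nv, 0.6F_yA_gv) + U_bs·F_u·A_nt = 132.1 kips → 99.1 kips.
Block shear governs: 99.1 kips.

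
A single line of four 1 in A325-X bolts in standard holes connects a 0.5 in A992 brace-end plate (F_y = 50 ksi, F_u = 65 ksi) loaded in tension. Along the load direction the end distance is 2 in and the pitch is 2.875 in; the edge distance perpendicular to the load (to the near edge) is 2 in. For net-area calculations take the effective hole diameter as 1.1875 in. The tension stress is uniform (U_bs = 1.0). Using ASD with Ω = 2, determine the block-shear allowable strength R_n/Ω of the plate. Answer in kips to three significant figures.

85.9 kips

Shear plane L_v = 2 + 3·2.875 = 10.62 in; A_gv = 10.62 × 0.5 = 5.312 in².
A_nv = (10.62 − 3.5·1.1875) × 0.5 = 3.234 in².
A_nt = (2 − 0.5·1.1875) × 0.5 = 0.7031 in².
0.6 F_u A_nv = 126.1 kips; 0.6 F_y A_gv = 159.4 kips → shear rupture governs the shear term.
R_n = 126.1 + 1.0 × 65 × 0.7031 = 171.8 kips.
Allowable strength R_n/Ω = 171.8 / 2 = 85.9 kips.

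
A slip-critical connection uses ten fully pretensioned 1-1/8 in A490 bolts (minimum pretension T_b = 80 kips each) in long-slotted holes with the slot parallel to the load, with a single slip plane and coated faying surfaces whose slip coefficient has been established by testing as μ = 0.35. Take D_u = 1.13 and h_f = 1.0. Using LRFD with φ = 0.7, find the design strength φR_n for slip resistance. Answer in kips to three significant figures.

221 kips

R_n = μ · D_u · h_f · T_b · n_s · n_b = 0.35 × 1.13 × 1.0 × 80 × 1 × 10 = 316.4 kips.
Design strength φR_n = 0.7 × 316.4 = 221 kips.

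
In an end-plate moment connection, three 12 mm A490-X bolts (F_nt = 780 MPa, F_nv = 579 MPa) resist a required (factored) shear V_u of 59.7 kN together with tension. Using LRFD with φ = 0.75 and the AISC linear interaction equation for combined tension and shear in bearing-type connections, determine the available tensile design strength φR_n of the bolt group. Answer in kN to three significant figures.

178 kN

A_b = π·12²/4 = 113.1 mm²; f_rv = 59.7 × 1000 / (3 × 113.1) = 176 MPa.
F'_nt = 1.3 F_nt − (F_nt / φF_nv) f_rv = 1.3·780 − (780/(0.75·579))·176 = 698 MPa, capped at F_nt → F'_nt = 698 MPa.
R_n = F'_nt · A_b · n = 698 × 113.1 × 3 / 1000 = 236.8 kN.
Design strength φR_n = 0.75 × 236.8 = 178 kN.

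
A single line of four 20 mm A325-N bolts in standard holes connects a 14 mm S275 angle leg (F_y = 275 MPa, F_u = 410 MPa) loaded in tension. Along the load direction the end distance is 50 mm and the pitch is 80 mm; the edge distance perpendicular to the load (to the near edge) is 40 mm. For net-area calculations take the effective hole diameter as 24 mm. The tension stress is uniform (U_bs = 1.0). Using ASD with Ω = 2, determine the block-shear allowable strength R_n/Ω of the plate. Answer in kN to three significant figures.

415 kN

Shear plane L_v = 50 + 3·80 = 290 mm; A_gv = 290 × 14 = 4060 mm².
A_nv = (290 − 3.5·24) × 14 = 2884 mm².
A_nt = (40 − 0.5·24) × 14 = 392 mm².
0.6 F_u A_nv = 709.5 kN; 0.6 F_y A_gv = 669.9 kN → shear yielding governs the shear term.
R_n = 669.9 + 1.0 × 410 × 392 / 1000 = 830.6 kN.
Allowable strength R_n/Ω = 830.6 / 2 = 415 kN.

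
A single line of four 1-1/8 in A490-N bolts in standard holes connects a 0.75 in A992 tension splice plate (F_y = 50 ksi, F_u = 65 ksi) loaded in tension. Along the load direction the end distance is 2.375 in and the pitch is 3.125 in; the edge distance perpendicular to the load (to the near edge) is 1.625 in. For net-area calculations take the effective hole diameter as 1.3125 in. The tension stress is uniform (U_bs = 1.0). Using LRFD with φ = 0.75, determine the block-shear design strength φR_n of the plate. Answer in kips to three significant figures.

Shear plane L_v = 2.375 + 3·3.125 = 11.75 in; A_gv = 11.75 × 0.75 = 8.812 in².
A_nv = (11.75 − 3.5·1.3125) × 0.75 = 5.367 in².
A_nt = (1.625 − 0.5·1.3125) × 0.75 = 0.7266 in².
0.6 F_u A_nv = 209.3 kips; 0.6 F_y A_gv = 264.4 kips → shear rupture governs the shear term.
R_n = 209.3 + 1.0 × 65 × 0.7266 = 256.5 kips.
Design strength φR_n = 0.75 × 256.5 = 192 kips.

192 kips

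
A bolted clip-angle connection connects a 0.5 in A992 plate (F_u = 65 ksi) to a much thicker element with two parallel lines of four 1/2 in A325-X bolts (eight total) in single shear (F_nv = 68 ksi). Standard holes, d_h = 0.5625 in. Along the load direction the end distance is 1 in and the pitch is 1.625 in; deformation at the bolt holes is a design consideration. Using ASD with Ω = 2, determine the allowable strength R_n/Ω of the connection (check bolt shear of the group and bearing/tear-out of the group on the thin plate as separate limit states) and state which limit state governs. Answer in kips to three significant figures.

Bolt shear: A_b = π·0.5²/4 = 0.1963 in²; R_n = 68 × 0.1963 × 8 × 1 = 106.8 kips → 106.8 / 2 = 53.4 kips.
Bearing (1.2 l_c t F_u ≤ 2.4 d t F_u): upper limit = 2.4·0.5·0.5·65 = 39 kips.
  Edge l_c = 1 − 0.5625/2 = 0.7188 → r_n = 28.03 kips; interior l_c = 1.625 − 0.5625 = 1.062 → r_n = 39 kips.
  R_n,bearing = 2·28.03 + 6·39 = 290.1 kips → 290.1 / 2 = 145 kips.
Bolt shear governs: 53.4 kips.

53.4 kips (bolt shear governs)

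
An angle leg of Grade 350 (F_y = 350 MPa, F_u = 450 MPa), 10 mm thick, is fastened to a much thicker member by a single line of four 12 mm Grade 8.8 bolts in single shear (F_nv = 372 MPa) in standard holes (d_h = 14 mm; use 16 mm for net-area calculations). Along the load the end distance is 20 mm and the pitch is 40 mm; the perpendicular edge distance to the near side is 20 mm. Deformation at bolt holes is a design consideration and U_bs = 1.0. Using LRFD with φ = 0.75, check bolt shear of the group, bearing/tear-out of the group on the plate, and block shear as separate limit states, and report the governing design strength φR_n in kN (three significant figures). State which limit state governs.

Bolt shear: A_b = π·12²/4 = 113.1 mm²; R_n = 372 × 113.1 × 4 × 1 / 1000 = 168.3 kN → 0.75 × 168.3 = 126 kN.
Bearing: edge l_c = 13, r_n = 70.2 kN; interior l_c = 26, r_n = 129.6 kN; R_n = 70.2 + 3·129.6 = 459 kN → 344 kN.
Block shear: A_gv = 1400, A_nv = 840, A_nt = 120 mm²; R_n = min(0.6F_uA_nv, 0.6F_yA_gv) + U_bs·F_u·A_nt = 280.8 kN → 211 kN.
Bolt shear governs: 126 kN.

126 kN (bolt shear governs)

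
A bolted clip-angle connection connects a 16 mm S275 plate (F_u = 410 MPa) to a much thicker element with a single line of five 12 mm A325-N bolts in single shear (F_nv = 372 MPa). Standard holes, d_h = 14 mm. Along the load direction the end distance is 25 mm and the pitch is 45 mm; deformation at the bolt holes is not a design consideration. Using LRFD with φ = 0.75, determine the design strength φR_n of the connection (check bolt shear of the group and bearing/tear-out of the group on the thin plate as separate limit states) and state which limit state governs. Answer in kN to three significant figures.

Bolt shear: A_b = π·12²/4 = 113.1 mm²; R_n = 372 × 113.1 × 5 × 1 / 1000 = 210.4 kN → 0.75 × 210.4 = 158 kN.
Bearing (1.5 l_c t F_u ≤ 3.0 d t F_u): upper limit = 3.0·12·16·410 / 1000 = 236.2 kN.
  Edge l_c = 25 − 14/2 = 18 → r_n = 177.1 kN; interior l_c = 45 − 14 = 31 → r_n = 236.2 kN.
  R_n,bearing = 1·177.1 + 4·236.2 = 1122 kN → 0.75 × 1122 = 841 kN.
Bolt shear governs: 158 kN.

158 kN (bolt shear governs)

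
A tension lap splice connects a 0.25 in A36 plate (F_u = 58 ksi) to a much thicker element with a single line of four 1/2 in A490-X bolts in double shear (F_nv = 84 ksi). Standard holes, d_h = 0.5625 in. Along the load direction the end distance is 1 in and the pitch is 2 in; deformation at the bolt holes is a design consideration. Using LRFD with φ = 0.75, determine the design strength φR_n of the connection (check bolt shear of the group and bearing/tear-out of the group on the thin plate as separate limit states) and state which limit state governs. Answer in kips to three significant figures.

Bolt shear: A_b = π·0.5²/4 = 0.1963 in²; R_n = 84 × 0.1963 × 4 × 2 = 131.9 kips → 0.75 × 131.9 = 99 kips.
Bearing (1.2 l_c t F_u ≤ 2.4 d t F_u): upper limit = 2.4·0.5·0.25·58 = 17.4 kips.
  Edge l_c = 1 − 0.5625/2 = 0.7188 → r_n = 12.51 kips; interior l_c = 2 − 0.5625 = 1.438 → r_n = 17.4 kips.
  R_n,bearing = 1·12.51 + 3·17.4 = 64.71 kips → 0.75 × 64.71 = 48.5 kips.
Bearing governs: 48.5 kips.

48.5 kips (bearing governs)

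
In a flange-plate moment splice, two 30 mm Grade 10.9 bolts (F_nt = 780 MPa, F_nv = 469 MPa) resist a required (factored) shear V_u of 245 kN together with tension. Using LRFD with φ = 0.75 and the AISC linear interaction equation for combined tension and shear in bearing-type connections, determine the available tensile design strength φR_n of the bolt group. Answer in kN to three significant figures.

668 kN

A_b = π·30²/4 = 706.9 mm²; f_rv = 245 × 1000 / (2 × 706.9) = 173.3 MPa.
F'_nt = 1.3 F_nt − (F_nt / φF_nv) f_rv = 1.3·780 − (780/(0.75·469))·173.3 = 629.7 MPa, capped at F_nt → F'_nt = 629.7 MPa.
R_n = F'_nt · A_b · n = 629.7 × 706.9 × 2 / 1000 = 890.2 kN.
Design strength φR_n = 0.75 × 890.2 = 668 kN.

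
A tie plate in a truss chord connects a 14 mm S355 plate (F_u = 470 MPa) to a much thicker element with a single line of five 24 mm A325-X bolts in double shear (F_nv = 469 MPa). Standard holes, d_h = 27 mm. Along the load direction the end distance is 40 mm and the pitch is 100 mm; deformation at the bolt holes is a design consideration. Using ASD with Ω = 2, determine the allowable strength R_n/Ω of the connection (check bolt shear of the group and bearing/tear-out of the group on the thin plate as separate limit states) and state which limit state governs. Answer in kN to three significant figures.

Bolt shear: A_b = π·24²/4 = 452.4 mm²; R_n = 469 × 452.4 × 5 × 2 / 1000 = 2122 kN → 2122 / 2 = 1060 kN.
Bearing (1.2 l_c t F_u ≤ 2.4 d t F_u): upper limit = 2.4·24·14·470 / 1000 = 379 kN.
  Edge l_c = 40 − 27/2 = 26.5 → r_n = 209.2 kN; interior l_c = 100 − 27 = 73 → r_n = 379 kN.
  R_n,bearing = 1·209.2 + 4·379 = 1725 kN → 1725 / 2 = 863 kN.
Bearing governs: 863 kN.

863 kN (bearing governs)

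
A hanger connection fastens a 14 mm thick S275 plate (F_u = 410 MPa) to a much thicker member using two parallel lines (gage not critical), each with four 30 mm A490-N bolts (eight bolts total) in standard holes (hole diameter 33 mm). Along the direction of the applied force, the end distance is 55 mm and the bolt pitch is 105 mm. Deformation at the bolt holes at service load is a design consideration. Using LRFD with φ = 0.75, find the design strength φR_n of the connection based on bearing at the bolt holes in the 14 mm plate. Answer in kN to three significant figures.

2260 kN

Per bolt r_n = 1.2 l_c t F_u ≤ 2.4 d t F_u; upper limit = 2.4 × 30 × 14 × 410 / 1000 = 413.3 kN.
Edge bolt: l_c = 55 − 33/2 = 38.5 mm → 1.2 × 38.5 × 14 × 410 / 1000 = 265.2 → r_n = 265.2 kN.
Interior bolts: l_c = 105 − 33 = 72 mm → 1.2 × 72 × 14 × 410 / 1000 = 495.9 → r_n = 413.3 kN.
R_n = 2 × 265.2 + 6 × 413.3 = 3010 kN.
Design strength φR_n = 0.75 × 3010 = 2260 kN.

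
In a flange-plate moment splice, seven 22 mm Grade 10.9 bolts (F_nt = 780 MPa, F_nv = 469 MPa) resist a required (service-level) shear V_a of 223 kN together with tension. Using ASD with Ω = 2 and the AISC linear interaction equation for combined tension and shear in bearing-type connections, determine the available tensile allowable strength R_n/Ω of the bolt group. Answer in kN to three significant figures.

978 kN

A_b = π·22²/4 = 380.1 mm²; f_rv = 223 × 1000 / (7 × 380.1) = 83.81 MPa.
F'_nt = 1.3 F_nt − (Ω F_nt / F_nv) f_rv = 1.3·780 − (2·780/469)·83.81 = 735.2 MPa, capped at F_nt → F'_nt = 735.2 MPa.
R_n = F'_nt · A_b · n = 735.2 × 380.1 × 7 / 1000 = 1956 kN.
Allowable strength R_n/Ω = 1956 / 2 = 978 kN.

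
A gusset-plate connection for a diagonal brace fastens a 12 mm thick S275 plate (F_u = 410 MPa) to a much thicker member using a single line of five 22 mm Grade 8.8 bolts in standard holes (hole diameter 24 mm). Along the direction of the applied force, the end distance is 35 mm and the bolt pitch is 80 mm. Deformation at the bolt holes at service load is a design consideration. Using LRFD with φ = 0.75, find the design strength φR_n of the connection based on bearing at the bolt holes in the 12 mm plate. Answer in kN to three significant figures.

881 kN

Per bolt r_n = 1.2 l_c t F_u ≤ 2.4 d t F_u; upper limit = 2.4 × 22 × 12 × 410 / 1000 = 259.8 kN.
Edge bolt: l_c = 35 − 24/2 = 23 mm → 1.2 × 23 × 12 × 410 / 1000 = 135.8 → r_n = 135.8 kN.
Interior bolts: l_c = 80 − 24 = 56 mm → 1.2 × 56 × 12 × 410 / 1000 = 330.6 → r_n = 259.8 kN.
R_n = 1 × 135.8 + 4 × 259.8 = 1175 kN.
Design strength φR_n = 0.75 × 1175 = 881 kN.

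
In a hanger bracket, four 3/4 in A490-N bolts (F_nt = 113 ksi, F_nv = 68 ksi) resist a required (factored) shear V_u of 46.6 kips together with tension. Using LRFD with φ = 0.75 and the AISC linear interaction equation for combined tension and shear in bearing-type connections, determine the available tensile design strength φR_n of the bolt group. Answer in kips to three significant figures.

A_b = π·0.75²/4 = 0.4418 in²; f_rv = 46.6 / (4 × 0.4418) = 26.37 ksi.
F'_nt = 1.3 F_nt − (F_nt / φF_nv) f_rv = 1.3·113 − (113/(0.75·68))·26.37 = 88.47 ksi, capped at F_nt → F'_nt = 88.47 ksi.
R_n = F'_nt · A_b · n = 88.47 × 0.4418 × 4 = 156.3 kips.
Design strength φR_n = 0.75 × 156.3 = 117 kips.

117 kips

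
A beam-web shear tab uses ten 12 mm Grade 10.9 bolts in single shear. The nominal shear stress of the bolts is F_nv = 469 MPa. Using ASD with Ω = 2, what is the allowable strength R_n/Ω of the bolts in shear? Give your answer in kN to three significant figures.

265 kN

A_b = π × 12² / 4 = 113.1 mm².
R_n = F_nv · A_b · n · n_s = 469 × 113.1 × 10 × 1 / 1000 = 530.4 kN.
Allowable strength R_n/Ω = 530.4 / 2 = 265 kN.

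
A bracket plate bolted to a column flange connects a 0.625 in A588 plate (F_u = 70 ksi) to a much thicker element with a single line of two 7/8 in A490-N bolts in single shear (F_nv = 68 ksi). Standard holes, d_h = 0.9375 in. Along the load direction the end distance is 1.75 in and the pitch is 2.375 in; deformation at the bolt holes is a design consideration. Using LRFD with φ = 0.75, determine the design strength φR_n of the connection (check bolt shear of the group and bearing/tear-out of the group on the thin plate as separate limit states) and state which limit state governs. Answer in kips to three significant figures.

61.3 kips (bolt shear governs)

Bolt shear: A_b = π·0.875²/4 = 0.6013 in²; R_n = 68 × 0.6013 × 2 × 1 = 81.78 kips → 0.75 × 81.78 = 61.3 kips.
Bearing (1.2 l_c t F_u ≤ 2.4 d t F_u): upper limit = 2.4·0.875·0.625·70 = 91.88 kips.
  Edge l_c = 1.75 − 0.9375/2 = 1.281 → r_n = 67.27 kips; interior l_c = 2.375 − 0.9375 = 1.438 → r_n = 75.47 kips.
  R_n,bearing = 1·67.27 + 1·75.47 = 142.7 kips → 0.75 × 142.7 = 107 kips.
Bolt shear governs: 61.3 kips.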